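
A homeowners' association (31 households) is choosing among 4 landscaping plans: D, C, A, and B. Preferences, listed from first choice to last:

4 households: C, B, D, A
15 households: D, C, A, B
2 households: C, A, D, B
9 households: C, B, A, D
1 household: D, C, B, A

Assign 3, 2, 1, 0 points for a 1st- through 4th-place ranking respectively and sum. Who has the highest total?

D: 4·1 + 15·3 + 2·1 + 9·0 + 1·3 = 54
C: 4·3 + 15·2 + 2·3 + 9·3 + 1·2 = 77
A: 4·0 + 15·1 + 2·2 + 9·1 + 1·0 = 28
B: 4·2 + 15·0 + 2·0 + 9·2 + 1·1 = 27
C has the highest Borda score (77).

C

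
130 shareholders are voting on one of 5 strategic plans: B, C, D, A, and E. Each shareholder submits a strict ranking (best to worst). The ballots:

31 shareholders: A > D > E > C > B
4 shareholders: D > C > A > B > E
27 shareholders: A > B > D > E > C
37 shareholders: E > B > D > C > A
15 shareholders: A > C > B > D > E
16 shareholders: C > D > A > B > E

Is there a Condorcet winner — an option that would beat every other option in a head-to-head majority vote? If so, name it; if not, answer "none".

A vs B: 93–37 for A.
A vs C: 73–57 for A.
A vs D: 73–57 for A.
A vs E: 93–37 for A.
A beats every other option head-to-head.

A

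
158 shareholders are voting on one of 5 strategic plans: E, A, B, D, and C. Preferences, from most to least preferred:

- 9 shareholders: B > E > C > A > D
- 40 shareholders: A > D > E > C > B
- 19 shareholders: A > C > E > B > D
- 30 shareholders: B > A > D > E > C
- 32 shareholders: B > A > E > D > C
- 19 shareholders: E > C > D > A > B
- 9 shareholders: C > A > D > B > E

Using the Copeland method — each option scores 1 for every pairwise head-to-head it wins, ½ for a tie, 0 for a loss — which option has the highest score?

E: beats C; ties D; loses to A and B → score 1.5.
A: beats E, B, D, and C → score 4.
B: beats E and D; loses to A and C → score 2.
D: beats C; ties E; loses to A and B → score 1.5.
C: beats B; loses to E, A, and D → score 1.
A has the best pairwise record.

A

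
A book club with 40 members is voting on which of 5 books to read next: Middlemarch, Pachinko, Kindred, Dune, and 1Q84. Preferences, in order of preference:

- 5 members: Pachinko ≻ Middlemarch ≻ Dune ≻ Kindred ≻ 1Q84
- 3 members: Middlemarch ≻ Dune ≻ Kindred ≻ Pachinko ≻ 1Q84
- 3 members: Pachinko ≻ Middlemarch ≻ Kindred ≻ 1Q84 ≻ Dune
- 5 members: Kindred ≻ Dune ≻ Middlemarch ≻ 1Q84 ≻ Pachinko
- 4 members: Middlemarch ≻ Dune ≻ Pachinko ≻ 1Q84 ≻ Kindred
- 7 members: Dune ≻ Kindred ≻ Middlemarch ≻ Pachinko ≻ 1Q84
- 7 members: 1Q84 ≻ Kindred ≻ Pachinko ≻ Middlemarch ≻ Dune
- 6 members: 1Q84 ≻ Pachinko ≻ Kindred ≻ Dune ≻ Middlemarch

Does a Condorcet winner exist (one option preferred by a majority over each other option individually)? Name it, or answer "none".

Kindred vs Middlemarch: 25–15 for Kindred.
Kindred vs Pachinko: 22–18 for Kindred.
Kindred vs Dune: 21–19 for Kindred.
Kindred vs 1Q84: 23–17 for Kindred.
Kindred beats every other option head-to-head.

Kindred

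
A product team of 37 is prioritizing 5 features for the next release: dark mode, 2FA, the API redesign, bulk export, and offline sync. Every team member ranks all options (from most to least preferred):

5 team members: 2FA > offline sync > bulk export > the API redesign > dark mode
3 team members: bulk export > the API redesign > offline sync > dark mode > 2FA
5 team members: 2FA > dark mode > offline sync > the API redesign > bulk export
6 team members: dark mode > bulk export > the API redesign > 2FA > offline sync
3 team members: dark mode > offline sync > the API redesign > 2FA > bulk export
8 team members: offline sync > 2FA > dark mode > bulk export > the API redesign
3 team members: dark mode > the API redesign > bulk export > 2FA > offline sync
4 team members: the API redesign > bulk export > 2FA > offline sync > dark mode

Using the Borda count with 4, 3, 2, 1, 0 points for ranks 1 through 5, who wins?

dark mode: 5·0 + 3·1 + 5·3 + 6·4 + 3·4 + 8·2 + 3·4 + 4·0 = 82
2FA: 5·4 + 3·0 + 5·4 + 6·1 + 3·1 + 8·3 + 3·1 + 4·2 = 84
the API redesign: 5·1 + 3·3 + 5·1 + 6·2 + 3·2 + 8·0 + 3·3 + 4·4 = 62
bulk export: 5·2 + 3·4 + 5·0 + 6·3 + 3·0 + 8·1 + 3·2 + 4·3 = 66
offline sync: 5·3 + 3·2 + 5·2 + 6·0 + 3·3 + 8·4 + 3·0 + 4·1 = 76
2FA has the highest Borda score (84).

2FA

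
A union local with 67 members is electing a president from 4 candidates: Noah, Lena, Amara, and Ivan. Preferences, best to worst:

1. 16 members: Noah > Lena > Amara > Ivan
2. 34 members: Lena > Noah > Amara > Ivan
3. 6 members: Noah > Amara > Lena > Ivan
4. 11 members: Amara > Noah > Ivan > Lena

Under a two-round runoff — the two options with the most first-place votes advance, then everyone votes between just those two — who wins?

Lena

Round 1 first-place votes: Noah 22, Lena 34, Amara 11, Ivan 0.
Lena and Noah advance.
Runoff: Lena is preferred to Noah by 34 voters; Noah by 33.
Lena wins the runoff.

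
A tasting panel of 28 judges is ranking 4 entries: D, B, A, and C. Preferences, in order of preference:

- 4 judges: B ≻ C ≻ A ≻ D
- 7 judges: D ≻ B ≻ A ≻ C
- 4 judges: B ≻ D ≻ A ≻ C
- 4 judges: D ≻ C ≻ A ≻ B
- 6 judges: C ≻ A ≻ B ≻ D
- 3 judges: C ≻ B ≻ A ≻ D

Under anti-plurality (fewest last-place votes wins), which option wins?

Last-place votes: D 13, B 4, A 0, C 11.
A is ranked last by the fewest voters, so A wins.

A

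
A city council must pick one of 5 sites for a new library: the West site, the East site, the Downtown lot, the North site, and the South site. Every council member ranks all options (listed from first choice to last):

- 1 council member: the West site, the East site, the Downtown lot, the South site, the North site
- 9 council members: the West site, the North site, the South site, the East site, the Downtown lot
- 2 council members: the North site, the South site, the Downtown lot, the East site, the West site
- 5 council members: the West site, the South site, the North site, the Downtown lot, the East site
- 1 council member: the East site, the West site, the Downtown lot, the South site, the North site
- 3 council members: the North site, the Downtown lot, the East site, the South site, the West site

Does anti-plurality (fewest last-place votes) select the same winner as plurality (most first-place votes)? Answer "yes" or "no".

Anti-plurality — last-place votes: the West site 5, the East site 5, the Downtown lot 9, the North site 2, the South site 0. Winner: the South site.
Plurality — first-place votes: the West site 15, the East site 1, the Downtown lot 0, the North site 5, the South site 0. Winner: the West site.
The two methods disagree.

no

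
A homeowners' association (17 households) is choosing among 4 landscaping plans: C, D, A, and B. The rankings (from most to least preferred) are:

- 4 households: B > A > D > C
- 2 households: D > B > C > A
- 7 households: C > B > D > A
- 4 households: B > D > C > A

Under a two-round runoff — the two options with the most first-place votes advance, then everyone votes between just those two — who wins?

Round 1 first-place votes: C 7, D 2, A 0, B 8.
B and C advance.
Runoff: B is preferred to C by 10 voters; C by 7.
B wins the runoff.

B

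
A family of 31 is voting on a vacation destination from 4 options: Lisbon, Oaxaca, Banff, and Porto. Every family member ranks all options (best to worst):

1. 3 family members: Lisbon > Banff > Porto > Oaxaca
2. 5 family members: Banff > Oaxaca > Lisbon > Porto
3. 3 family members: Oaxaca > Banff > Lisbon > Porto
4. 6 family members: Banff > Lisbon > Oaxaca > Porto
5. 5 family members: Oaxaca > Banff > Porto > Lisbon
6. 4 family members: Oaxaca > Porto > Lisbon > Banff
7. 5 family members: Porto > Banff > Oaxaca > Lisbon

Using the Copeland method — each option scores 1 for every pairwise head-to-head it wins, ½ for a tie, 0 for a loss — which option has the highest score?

Banff

Lisbon: beats Porto; loses to Oaxaca and Banff → score 1.
Oaxaca: beats Lisbon and Porto; loses to Banff → score 2.
Banff: beats Lisbon, Oaxaca, and Porto → score 3.
Porto: loses to Lisbon, Oaxaca, and Banff → score 0.
Banff has the best pairwise record.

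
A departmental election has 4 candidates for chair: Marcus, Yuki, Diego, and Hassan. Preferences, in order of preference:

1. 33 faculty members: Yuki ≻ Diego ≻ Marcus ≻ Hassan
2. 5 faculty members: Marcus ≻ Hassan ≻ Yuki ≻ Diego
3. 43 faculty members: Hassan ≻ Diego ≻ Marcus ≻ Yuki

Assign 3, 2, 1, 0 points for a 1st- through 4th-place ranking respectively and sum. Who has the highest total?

Marcus: 33·1 + 5·3 + 43·1 = 91
Yuki: 33·3 + 5·1 + 43·0 = 104
Diego: 33·2 + 5·0 + 43·2 = 152
Hassan: 33·0 + 5·2 + 43·3 = 139
Diego has the highest Borda score (152).

Diego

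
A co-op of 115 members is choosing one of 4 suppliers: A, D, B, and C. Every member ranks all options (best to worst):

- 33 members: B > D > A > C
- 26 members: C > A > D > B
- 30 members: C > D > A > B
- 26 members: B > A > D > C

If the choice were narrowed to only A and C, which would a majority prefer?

Voters preferring A to C: 59; preferring C to A: 56.
A wins the head-to-head.

A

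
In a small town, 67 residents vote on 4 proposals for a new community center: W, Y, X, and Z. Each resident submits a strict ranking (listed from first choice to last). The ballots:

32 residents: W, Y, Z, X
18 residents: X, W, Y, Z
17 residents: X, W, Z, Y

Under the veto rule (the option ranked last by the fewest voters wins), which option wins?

Last-place votes: W 0, Y 17, X 32, Z 18.
W is ranked last by the fewest voters, so W wins.

W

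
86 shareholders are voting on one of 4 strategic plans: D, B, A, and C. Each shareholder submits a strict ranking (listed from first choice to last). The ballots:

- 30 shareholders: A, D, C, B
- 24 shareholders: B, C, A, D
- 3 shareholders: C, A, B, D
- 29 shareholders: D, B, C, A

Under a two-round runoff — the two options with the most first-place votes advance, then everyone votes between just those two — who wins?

Round 1 first-place votes: D 29, B 24, A 30, C 3.
A and D advance.
Runoff: A is preferred to D by 57 voters; D by 29.
A wins the runoff.

A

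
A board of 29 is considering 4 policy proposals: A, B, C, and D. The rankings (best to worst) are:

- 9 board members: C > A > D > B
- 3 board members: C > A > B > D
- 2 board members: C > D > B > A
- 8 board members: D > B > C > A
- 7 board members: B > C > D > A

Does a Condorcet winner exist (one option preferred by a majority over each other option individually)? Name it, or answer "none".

Checking pairwise contests:
B beats A 17–12.
D beats B 19–10.
B beats C 15–14.
C beats D 21–8.
Every option loses at least one head-to-head, so there is no Condorcet winner.

none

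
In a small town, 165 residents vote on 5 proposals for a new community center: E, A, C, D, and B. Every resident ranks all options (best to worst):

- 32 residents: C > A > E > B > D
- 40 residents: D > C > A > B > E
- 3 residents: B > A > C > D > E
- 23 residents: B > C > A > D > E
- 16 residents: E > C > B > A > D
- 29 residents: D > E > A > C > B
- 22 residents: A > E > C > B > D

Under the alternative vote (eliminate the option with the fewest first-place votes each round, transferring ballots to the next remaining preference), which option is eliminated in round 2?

A

Round 1: E 16, A 22, C 32, D 69, B 26. Eliminate E.
Round 2: A 22, C 48, D 69, B 26. Eliminate A.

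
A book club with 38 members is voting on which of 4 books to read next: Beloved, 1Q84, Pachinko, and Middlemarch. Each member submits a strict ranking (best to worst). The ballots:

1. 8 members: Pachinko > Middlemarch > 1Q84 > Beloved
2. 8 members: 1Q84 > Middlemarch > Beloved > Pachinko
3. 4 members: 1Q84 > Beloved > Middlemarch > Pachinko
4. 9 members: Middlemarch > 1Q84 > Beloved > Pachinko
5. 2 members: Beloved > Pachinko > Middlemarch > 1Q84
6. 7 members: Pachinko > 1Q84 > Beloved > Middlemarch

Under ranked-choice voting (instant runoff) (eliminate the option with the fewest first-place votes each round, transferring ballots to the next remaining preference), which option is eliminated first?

Round 1: Beloved 2, 1Q84 12, Pachinko 15, Middlemarch 9. Eliminate Beloved.

Beloved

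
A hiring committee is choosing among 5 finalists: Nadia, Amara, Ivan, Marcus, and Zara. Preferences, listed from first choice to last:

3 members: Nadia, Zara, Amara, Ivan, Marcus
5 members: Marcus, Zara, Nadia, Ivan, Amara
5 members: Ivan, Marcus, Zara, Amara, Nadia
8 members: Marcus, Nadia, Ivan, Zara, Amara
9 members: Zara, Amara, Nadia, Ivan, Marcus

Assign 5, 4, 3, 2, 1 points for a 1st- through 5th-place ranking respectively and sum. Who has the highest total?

Zara

Nadia: 3·5 + 5·3 + 5·1 + 8·4 + 9·3 = 94
Amara: 3·3 + 5·1 + 5·2 + 8·1 + 9·4 = 68
Ivan: 3·2 + 5·2 + 5·5 + 8·3 + 9·2 = 83
Marcus: 3·1 + 5·5 + 5·4 + 8·5 + 9·1 = 97
Zara: 3·4 + 5·4 + 5·3 + 8·2 + 9·5 = 108
Zara has the highest Borda score (108).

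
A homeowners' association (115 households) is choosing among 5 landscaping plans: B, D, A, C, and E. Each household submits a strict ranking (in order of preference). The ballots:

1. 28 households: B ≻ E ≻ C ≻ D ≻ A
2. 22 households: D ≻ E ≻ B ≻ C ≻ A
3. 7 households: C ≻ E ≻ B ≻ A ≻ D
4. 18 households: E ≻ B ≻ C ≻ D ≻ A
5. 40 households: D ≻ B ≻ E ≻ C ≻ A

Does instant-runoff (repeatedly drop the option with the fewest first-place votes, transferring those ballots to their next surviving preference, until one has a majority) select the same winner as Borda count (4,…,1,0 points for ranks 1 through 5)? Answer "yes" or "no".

Instant-runoff — R1 B 28, D 62, A 0, C 7, E 18 (D winner). Winner: D.
Borda — scores: B 344, D 294, A 7, C 182, E 323. Winner: B.
The two methods disagree.

no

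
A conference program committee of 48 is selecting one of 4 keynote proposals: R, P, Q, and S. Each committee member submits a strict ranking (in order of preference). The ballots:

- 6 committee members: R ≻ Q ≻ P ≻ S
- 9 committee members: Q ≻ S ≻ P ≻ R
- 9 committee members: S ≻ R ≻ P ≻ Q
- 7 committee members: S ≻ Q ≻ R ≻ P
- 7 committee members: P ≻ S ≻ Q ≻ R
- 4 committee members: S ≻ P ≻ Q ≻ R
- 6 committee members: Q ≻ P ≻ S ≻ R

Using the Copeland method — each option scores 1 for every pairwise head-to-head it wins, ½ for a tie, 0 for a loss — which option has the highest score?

R: loses to P, Q, and S → score 0.
P: beats R; loses to Q and S → score 1.
Q: beats R and P; loses to S → score 2.
S: beats R, P, and Q → score 3.
S has the best pairwise record.

S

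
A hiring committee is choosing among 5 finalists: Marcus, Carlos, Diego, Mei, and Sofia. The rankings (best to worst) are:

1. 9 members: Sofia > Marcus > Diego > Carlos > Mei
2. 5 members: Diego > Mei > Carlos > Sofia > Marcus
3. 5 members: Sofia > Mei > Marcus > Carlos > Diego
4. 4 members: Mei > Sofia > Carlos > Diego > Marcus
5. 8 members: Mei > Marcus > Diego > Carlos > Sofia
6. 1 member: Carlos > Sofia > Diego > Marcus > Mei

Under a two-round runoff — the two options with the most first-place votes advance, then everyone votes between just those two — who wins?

Round 1 first-place votes: Marcus 0, Carlos 1, Diego 5, Mei 12, Sofia 14.
Sofia and Mei advance.
Runoff: Sofia is preferred to Mei by 15 voters; Mei by 17.
Mei wins the runoff.

Mei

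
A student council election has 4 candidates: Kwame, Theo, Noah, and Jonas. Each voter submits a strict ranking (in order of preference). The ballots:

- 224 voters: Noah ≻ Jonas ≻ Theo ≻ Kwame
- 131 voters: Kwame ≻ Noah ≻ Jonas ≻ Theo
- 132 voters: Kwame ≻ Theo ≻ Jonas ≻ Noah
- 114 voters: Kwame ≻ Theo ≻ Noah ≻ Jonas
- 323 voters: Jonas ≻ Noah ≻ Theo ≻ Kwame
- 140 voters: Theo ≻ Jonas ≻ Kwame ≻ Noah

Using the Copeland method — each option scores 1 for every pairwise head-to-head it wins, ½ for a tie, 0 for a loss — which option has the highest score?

Jonas

Kwame: loses to Theo, Noah, and Jonas → score 0.
Theo: beats Kwame; loses to Noah and Jonas → score 1.
Noah: beats Kwame and Theo; loses to Jonas → score 2.
Jonas: beats Kwame, Theo, and Noah → score 3.
Jonas has the best pairwise record.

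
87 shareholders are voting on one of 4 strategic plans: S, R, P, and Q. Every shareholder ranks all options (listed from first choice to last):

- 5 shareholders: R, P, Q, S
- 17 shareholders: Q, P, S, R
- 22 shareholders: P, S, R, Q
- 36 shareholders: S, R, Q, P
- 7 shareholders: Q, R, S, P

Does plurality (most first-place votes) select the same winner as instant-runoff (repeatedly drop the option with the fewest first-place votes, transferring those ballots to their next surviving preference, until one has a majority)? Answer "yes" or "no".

no

Plurality — first-place votes: S 36, R 5, P 22, Q 24. Winner: S.
Instant-runoff — R1 S 36, R 5, P 22, Q 24 (R out); R2 S 36, P 27, Q 24 (Q out); R3 S 43, P 44 (P winner). Winner: P.
The two methods disagree.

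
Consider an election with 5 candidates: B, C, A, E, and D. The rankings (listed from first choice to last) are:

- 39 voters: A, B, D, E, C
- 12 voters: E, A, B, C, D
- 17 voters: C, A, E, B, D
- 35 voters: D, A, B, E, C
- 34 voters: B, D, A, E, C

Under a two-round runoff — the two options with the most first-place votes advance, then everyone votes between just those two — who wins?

Round 1 first-place votes: B 34, C 17, A 39, E 12, D 35.
A and D advance.
Runoff: A is preferred to D by 68 voters; D by 69.
D wins the runoff.

D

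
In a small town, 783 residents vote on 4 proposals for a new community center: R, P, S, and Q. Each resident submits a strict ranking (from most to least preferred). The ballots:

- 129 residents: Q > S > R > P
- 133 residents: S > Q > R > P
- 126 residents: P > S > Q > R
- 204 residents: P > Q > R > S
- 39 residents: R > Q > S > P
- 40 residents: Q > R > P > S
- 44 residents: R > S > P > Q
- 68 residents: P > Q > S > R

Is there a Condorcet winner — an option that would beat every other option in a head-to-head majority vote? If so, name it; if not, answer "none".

P

P vs R: 398–385 for P.
P vs S: 438–345 for P.
P vs Q: 442–341 for P.
P beats every other option head-to-head.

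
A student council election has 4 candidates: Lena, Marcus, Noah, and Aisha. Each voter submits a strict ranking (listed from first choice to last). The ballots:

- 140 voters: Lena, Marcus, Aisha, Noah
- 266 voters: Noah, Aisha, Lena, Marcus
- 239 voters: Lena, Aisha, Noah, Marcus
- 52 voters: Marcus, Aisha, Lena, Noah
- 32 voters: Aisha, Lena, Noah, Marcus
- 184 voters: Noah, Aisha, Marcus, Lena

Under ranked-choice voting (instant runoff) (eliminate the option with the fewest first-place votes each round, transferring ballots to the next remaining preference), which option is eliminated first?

Aisha

Round 1: Lena 379, Marcus 52, Noah 450, Aisha 32. Eliminate Aisha.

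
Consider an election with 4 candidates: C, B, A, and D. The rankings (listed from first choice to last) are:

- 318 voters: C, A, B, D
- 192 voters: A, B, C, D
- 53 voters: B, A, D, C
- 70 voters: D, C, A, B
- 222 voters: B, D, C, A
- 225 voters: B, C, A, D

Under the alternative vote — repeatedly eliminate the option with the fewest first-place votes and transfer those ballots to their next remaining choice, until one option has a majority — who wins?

B

Round 1: C 318, B 500, A 192, D 70. Eliminate D.
Round 2: C 388, B 500, A 192. Eliminate A.
Round 3: C 388, B 692. B has a majority.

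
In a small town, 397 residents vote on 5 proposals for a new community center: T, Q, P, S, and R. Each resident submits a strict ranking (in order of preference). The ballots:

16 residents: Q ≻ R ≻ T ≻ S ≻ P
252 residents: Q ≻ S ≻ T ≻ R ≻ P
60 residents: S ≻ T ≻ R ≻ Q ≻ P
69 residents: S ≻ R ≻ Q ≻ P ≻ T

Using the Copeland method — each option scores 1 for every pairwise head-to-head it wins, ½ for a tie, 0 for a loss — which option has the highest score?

T: beats P and R; loses to Q and S → score 2.
Q: beats T, P, S, and R → score 4.
P: loses to T, Q, S, and R → score 0.
S: beats T, P, and R; loses to Q → score 3.
R: beats P; loses to T, Q, and S → score 1.
Q has the best pairwise record.

Q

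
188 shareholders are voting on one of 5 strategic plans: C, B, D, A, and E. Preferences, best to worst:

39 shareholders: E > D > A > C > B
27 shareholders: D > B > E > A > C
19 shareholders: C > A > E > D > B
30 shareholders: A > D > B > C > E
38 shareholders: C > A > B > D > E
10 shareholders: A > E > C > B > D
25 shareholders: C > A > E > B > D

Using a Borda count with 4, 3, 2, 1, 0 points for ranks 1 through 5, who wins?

C: 39·1 + 27·0 + 19·4 + 30·1 + 38·4 + 10·2 + 25·4 = 417
B: 39·0 + 27·3 + 19·0 + 30·2 + 38·2 + 10·1 + 25·1 = 252
D: 39·3 + 27·4 + 19·1 + 30·3 + 38·1 + 10·0 + 25·0 = 372
A: 39·2 + 27·1 + 19·3 + 30·4 + 38·3 + 10·4 + 25·3 = 511
E: 39·4 + 27·2 + 19·2 + 30·0 + 38·0 + 10·3 + 25·2 = 328
A has the highest Borda score (511).

A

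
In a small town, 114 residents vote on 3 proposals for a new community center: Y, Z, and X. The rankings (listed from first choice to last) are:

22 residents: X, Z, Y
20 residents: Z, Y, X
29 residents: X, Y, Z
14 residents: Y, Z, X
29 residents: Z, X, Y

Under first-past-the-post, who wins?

X

First-place votes: Y 14, Z 49, X 51.
X has the most first-place votes.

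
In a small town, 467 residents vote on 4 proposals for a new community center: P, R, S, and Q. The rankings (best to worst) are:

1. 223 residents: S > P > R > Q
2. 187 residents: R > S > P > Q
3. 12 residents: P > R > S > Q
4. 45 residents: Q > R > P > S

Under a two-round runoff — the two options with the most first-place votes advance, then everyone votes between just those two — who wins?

R

Round 1 first-place votes: P 12, R 187, S 223, Q 45.
S and R advance.
Runoff: S is preferred to R by 223 voters; R by 244.
R wins the runoff.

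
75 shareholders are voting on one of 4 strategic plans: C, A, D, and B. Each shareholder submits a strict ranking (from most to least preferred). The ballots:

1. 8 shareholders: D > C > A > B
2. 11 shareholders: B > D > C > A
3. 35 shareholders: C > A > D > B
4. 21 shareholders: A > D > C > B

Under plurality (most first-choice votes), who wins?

C

First-place votes: C 35, A 21, D 8, B 11.
C has the most first-place votes.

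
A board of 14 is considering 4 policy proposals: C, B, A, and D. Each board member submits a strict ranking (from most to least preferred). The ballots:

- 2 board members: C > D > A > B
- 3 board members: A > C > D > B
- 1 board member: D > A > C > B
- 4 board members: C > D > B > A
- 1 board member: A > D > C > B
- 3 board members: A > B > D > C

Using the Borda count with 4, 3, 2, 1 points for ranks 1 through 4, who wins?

C

C: 2·4 + 3·3 + 1·2 + 4·4 + 1·2 + 3·1 = 40
B: 2·1 + 3·1 + 1·1 + 4·2 + 1·1 + 3·3 = 24
A: 2·2 + 3·4 + 1·3 + 4·1 + 1·4 + 3·4 = 39
D: 2·3 + 3·2 + 1·4 + 4·3 + 1·3 + 3·2 = 37
C has the highest Borda score (40).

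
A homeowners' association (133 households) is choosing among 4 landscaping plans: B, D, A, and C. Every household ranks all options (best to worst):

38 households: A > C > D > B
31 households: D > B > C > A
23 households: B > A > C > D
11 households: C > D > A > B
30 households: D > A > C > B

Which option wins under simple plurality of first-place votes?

First-place votes: B 23, D 61, A 38, C 11.
D has the most first-place votes.

D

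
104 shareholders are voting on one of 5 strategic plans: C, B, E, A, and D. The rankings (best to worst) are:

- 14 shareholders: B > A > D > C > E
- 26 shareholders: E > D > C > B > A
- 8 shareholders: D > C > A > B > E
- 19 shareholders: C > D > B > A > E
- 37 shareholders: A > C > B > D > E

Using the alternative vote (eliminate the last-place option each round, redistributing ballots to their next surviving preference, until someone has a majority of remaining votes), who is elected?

Round 1: C 19, B 14, E 26, A 37, D 8. Eliminate D.
Round 2: C 27, B 14, E 26, A 37. Eliminate B.
Round 3: C 27, E 26, A 51. Eliminate E.
Round 4: C 53, A 51. C has a majority.

C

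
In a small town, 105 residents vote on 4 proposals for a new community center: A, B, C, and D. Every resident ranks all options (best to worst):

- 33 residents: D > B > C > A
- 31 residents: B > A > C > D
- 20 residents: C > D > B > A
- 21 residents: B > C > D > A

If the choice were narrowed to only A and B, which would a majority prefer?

B

Voters preferring A to B: 0; preferring B to A: 105.
B wins the head-to-head.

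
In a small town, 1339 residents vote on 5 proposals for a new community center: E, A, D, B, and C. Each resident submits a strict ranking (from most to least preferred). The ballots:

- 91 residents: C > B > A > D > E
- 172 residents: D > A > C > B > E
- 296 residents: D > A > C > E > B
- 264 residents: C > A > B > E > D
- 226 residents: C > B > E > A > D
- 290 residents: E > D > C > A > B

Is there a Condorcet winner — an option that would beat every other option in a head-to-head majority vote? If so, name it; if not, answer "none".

Checking pairwise contests:
A beats E 823–516.
D beats A 758–581.
E beats D 780–559.
A beats B 1022–317.
D beats C 758–581.
Every option loses at least one head-to-head, so there is no Condorcet winner.

none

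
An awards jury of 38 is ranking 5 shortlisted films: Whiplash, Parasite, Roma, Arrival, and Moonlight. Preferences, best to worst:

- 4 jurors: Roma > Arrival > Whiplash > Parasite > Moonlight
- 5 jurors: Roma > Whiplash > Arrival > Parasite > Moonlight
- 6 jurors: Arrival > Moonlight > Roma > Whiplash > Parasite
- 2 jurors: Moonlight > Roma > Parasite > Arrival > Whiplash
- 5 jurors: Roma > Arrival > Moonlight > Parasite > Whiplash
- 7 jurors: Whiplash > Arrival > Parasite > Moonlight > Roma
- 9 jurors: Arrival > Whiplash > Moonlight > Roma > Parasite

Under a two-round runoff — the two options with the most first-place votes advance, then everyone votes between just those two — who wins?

Arrival

Round 1 first-place votes: Whiplash 7, Parasite 0, Roma 14, Arrival 15, Moonlight 2.
Arrival and Roma advance.
Runoff: Arrival is preferred to Roma by 22 voters; Roma by 16.
Arrival wins the runoff.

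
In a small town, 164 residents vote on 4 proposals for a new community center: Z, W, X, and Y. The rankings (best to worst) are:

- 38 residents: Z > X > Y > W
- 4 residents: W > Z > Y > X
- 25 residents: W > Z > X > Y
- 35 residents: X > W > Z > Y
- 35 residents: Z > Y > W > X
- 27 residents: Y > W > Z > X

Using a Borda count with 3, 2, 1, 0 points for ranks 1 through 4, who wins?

Z

Z: 38·3 + 4·2 + 25·2 + 35·1 + 35·3 + 27·1 = 339
W: 38·0 + 4·3 + 25·3 + 35·2 + 35·1 + 27·2 = 246
X: 38·2 + 4·0 + 25·1 + 35·3 + 35·0 + 27·0 = 206
Y: 38·1 + 4·1 + 25·0 + 35·0 + 35·2 + 27·3 = 193
Z has the highest Borda score (339).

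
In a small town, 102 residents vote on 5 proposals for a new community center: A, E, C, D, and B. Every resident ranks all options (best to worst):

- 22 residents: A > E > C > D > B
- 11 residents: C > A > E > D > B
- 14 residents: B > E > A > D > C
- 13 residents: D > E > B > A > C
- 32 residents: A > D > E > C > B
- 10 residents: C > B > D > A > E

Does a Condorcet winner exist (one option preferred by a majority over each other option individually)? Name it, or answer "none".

A

A vs E: 75–27 for A.
A vs C: 81–21 for A.
A vs D: 79–23 for A.
A vs B: 65–37 for A.
A beats every other option head-to-head.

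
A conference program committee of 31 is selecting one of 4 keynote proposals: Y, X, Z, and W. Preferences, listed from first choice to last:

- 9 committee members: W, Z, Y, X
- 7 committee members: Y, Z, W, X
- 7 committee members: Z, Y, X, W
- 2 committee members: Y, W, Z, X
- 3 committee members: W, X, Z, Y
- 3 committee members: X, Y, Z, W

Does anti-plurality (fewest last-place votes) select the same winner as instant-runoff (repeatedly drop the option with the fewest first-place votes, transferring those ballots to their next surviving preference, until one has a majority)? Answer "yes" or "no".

Anti-plurality — last-place votes: Y 3, X 18, Z 0, W 10. Winner: Z.
Instant-runoff — R1 Y 9, X 3, Z 7, W 12 (X out); R2 Y 12, Z 7, W 12 (Z out); R3 Y 19, W 12 (Y winner). Winner: Y.
The two methods disagree.

no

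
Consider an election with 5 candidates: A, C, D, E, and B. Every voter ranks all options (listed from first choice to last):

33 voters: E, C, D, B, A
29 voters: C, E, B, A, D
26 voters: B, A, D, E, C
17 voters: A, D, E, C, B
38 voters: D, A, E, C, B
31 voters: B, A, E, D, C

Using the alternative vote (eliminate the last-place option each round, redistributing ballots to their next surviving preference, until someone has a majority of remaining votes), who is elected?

E

Round 1: A 17, C 29, D 38, E 33, B 57. Eliminate A.
Round 2: C 29, D 55, E 33, B 57. Eliminate C.
Round 3: D 55, E 62, B 57. Eliminate D.
Round 4: E 117, B 57. E has a majority.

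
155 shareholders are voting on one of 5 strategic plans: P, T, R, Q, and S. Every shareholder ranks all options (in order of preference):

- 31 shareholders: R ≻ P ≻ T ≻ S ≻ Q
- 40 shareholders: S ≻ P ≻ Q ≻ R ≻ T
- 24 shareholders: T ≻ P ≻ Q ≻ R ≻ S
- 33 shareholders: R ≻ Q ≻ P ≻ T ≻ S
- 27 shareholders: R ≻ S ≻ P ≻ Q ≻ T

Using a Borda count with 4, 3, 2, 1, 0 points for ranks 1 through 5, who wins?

R

P: 31·3 + 40·3 + 24·3 + 33·2 + 27·2 = 405
T: 31·2 + 40·0 + 24·4 + 33·1 + 27·0 = 191
R: 31·4 + 40·1 + 24·1 + 33·4 + 27·4 = 428
Q: 31·0 + 40·2 + 24·2 + 33·3 + 27·1 = 254
S: 31·1 + 40·4 + 24·0 + 33·0 + 27·3 = 272
R has the highest Borda score (428).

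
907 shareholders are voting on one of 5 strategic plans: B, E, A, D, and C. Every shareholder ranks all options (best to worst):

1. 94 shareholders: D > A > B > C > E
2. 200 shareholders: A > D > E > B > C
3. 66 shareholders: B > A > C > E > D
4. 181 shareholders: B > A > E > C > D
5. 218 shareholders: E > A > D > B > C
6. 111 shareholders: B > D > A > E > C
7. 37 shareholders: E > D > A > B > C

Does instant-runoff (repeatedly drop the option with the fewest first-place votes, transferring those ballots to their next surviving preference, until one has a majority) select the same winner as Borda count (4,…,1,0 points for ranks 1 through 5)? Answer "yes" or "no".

yes

Instant-runoff — R1 B 358, E 255, A 200, D 94, C 0 (C out); R2 B 358, E 255, A 200, D 94 (D out); R3 B 358, E 255, A 294 (E out); R4 B 358, A 549 (A winner). Winner: A.
Borda — scores: B 2075, E 1959, A 2773, D 1856, C 407. Winner: A.
The two methods agree.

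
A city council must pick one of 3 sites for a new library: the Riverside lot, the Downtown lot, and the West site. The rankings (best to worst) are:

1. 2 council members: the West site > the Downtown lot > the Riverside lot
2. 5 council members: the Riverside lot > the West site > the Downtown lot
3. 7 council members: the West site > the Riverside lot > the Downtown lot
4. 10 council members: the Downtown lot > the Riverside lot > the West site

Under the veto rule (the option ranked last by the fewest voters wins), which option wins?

Last-place votes: the Riverside lot 2, the Downtown lot 12, the West site 10.
the Riverside lot is ranked last by the fewest voters, so the Riverside lot wins.

the Riverside lot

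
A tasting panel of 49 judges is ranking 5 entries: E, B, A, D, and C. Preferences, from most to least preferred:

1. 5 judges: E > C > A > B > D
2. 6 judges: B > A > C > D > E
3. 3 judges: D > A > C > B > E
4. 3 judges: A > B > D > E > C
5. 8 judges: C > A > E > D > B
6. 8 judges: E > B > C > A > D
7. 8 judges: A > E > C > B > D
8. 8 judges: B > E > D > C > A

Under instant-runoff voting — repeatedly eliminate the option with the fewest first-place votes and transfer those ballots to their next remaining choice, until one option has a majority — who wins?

A

Round 1: E 13, B 14, A 11, D 3, C 8. Eliminate D.
Round 2: E 13, B 14, A 14, C 8. Eliminate C.
Round 3: E 13, B 14, A 22. Eliminate E.
Round 4: B 22, A 27. A has a majority.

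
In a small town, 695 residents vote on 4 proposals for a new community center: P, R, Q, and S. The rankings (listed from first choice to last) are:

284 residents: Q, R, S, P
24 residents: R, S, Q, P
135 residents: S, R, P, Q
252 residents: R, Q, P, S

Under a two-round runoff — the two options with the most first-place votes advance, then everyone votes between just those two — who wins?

Round 1 first-place votes: P 0, R 276, Q 284, S 135.
Q and R advance.
Runoff: Q is preferred to R by 284 voters; R by 411.
R wins the runoff.

R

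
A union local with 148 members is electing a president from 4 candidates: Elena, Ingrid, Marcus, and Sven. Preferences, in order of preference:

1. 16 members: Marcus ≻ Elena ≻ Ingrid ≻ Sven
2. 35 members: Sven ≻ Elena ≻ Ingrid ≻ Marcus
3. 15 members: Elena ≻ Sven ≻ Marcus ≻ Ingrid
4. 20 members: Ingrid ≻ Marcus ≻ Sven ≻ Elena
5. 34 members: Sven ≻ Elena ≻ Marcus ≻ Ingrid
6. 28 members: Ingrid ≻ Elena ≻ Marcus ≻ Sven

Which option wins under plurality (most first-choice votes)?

Sven

First-place votes: Elena 15, Ingrid 48, Marcus 16, Sven 69.
Sven has the most first-place votes.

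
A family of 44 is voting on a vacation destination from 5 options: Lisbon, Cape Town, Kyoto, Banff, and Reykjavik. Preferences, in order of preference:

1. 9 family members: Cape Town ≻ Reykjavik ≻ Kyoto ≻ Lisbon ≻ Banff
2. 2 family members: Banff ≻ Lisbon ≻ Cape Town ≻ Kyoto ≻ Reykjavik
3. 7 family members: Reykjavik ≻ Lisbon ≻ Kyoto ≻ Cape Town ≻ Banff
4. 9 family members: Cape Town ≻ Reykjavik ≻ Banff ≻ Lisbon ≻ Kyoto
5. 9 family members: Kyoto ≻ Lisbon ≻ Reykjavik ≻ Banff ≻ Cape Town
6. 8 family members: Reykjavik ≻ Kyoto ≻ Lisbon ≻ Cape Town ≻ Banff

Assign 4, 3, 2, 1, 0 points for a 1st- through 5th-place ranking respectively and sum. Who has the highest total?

Reykjavik

Lisbon: 9·1 + 2·3 + 7·3 + 9·1 + 9·3 + 8·2 = 88
Cape Town: 9·4 + 2·2 + 7·1 + 9·4 + 9·0 + 8·1 = 91
Kyoto: 9·2 + 2·1 + 7·2 + 9·0 + 9·4 + 8·3 = 94
Banff: 9·0 + 2·4 + 7·0 + 9·2 + 9·1 + 8·0 = 35
Reykjavik: 9·3 + 2·0 + 7·4 + 9·3 + 9·2 + 8·4 = 132
Reykjavik has the highest Borda score (132).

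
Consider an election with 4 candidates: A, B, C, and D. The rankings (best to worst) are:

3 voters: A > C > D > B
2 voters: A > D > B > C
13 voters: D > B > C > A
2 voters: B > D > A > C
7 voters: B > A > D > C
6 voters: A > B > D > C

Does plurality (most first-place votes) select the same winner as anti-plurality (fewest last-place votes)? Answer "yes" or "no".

yes

Plurality — first-place votes: A 11, B 9, C 0, D 13. Winner: D.
Anti-plurality — last-place votes: A 13, B 3, C 17, D 0. Winner: D.
The two methods agree.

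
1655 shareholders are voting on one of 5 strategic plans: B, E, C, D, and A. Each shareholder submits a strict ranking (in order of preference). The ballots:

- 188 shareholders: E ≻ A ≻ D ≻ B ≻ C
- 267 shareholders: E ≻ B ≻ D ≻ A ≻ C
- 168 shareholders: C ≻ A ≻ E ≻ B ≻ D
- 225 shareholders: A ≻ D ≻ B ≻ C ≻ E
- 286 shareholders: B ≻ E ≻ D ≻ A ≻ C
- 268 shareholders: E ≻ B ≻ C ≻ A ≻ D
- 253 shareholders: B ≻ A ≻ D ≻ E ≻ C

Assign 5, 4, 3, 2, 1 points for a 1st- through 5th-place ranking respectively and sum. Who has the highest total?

B: 188·2 + 267·4 + 168·2 + 225·3 + 286·5 + 268·4 + 253·5 = 6222
E: 188·5 + 267·5 + 168·3 + 225·1 + 286·4 + 268·5 + 253·2 = 5994
C: 188·1 + 267·1 + 168·5 + 225·2 + 286·1 + 268·3 + 253·1 = 3088
D: 188·3 + 267·3 + 168·1 + 225·4 + 286·3 + 268·1 + 253·3 = 4318
A: 188·4 + 267·2 + 168·4 + 225·5 + 286·2 + 268·2 + 253·4 = 5203
B has the highest Borda score (6222).

B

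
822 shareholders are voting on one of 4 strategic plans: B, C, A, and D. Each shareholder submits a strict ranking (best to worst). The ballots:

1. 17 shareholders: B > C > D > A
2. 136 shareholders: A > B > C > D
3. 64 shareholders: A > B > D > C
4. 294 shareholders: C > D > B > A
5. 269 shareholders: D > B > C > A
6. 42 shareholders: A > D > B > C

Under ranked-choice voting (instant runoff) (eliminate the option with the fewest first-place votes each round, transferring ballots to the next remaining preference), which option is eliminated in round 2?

A

Round 1: B 17, C 294, A 242, D 269. Eliminate B.
Round 2: C 311, A 242, D 269. Eliminate A.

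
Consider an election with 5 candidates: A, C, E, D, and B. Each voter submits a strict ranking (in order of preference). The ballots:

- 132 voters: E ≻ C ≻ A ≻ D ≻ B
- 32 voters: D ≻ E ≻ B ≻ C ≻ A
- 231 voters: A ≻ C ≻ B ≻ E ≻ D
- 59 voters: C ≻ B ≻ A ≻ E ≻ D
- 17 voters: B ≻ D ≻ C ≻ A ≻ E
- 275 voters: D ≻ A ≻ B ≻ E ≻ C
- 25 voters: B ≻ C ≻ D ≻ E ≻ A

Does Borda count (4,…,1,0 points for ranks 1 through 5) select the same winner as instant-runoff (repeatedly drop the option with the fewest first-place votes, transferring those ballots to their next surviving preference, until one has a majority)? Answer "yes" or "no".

yes

Borda — scores: A 2148, C 1466, E 1214, D 1461, B 1421. Winner: A.
Instant-runoff — R1 A 231, C 59, E 132, D 307, B 42 (B out); R2 A 231, C 84, E 132, D 324 (C out); R3 A 290, E 132, D 349 (E out); R4 A 422, D 349 (A winner). Winner: A.
The two methods agree.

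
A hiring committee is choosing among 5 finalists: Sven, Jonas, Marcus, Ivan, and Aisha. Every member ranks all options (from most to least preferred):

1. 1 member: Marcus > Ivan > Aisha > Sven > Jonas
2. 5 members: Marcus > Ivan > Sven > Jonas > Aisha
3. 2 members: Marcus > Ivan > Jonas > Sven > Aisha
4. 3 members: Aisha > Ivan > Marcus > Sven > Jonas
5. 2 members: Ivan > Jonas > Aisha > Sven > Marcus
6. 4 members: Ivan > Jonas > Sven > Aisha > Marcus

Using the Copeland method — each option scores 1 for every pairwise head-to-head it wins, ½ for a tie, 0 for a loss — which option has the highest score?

Ivan

Sven: beats Jonas and Aisha; loses to Marcus and Ivan → score 2.
Jonas: beats Aisha; loses to Sven, Marcus, and Ivan → score 1.
Marcus: beats Sven and Jonas; loses to Ivan and Aisha → score 2.
Ivan: beats Sven, Jonas, Marcus, and Aisha → score 4.
Aisha: beats Marcus; loses to Sven, Jonas, and Ivan → score 1.
Ivan has the best pairwise record.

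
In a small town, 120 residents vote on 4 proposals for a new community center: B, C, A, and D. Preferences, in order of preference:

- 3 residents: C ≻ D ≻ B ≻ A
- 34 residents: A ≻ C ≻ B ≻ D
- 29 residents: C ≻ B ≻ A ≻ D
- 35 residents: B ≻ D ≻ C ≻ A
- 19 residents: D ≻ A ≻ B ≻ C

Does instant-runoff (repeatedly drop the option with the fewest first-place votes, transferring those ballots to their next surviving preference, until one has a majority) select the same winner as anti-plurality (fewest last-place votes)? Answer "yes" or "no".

Instant-runoff — R1 B 35, C 32, A 34, D 19 (D out); R2 B 35, C 32, A 53 (C out); R3 B 67, A 53 (B winner). Winner: B.
Anti-plurality — last-place votes: B 0, C 19, A 38, D 63. Winner: B.
The two methods agree.

yes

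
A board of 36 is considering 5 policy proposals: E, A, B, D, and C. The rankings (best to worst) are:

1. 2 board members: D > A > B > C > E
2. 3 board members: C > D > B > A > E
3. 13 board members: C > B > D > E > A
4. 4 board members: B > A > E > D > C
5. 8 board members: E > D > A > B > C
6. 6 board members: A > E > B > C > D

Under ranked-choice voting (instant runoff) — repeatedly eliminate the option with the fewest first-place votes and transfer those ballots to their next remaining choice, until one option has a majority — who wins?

Round 1: E 8, A 6, B 4, D 2, C 16. Eliminate D.
Round 2: E 8, A 8, B 4, C 16. Eliminate B.
Round 3: E 8, A 12, C 16. Eliminate E.
Round 4: A 20, C 16. A has a majority.

A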